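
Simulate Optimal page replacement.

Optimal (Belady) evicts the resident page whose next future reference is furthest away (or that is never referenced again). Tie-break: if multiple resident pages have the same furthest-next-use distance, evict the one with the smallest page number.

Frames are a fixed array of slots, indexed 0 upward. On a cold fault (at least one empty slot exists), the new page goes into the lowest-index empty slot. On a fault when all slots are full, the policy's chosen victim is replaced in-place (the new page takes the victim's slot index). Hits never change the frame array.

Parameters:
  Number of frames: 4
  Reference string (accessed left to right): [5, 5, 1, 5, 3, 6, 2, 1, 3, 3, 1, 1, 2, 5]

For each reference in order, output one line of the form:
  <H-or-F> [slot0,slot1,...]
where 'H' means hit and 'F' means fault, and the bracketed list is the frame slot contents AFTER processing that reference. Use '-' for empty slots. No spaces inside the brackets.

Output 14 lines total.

F [5,-,-,-]
H [5,-,-,-]
F [5,1,-,-]
H [5,1,-,-]
F [5,1,3,-]
F [5,1,3,6]
F [5,1,3,2]
H [5,1,3,2]
H [5,1,3,2]
H [5,1,3,2]
H [5,1,3,2]
H [5,1,3,2]
H [5,1,3,2]
H [5,1,3,2]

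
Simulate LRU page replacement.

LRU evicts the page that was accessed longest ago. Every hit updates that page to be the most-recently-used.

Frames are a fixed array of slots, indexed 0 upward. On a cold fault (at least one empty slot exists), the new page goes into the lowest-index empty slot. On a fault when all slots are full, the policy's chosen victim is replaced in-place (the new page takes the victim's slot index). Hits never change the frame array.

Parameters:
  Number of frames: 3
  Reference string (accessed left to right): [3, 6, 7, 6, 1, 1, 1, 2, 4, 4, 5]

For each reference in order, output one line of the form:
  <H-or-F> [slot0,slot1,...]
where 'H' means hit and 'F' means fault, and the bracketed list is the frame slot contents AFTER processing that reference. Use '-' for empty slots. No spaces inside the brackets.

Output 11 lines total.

F [3,-,-]
F [3,6,-]
F [3,6,7]
H [3,6,7]
F [1,6,7]
H [1,6,7]
H [1,6,7]
F [1,6,2]
F [1,4,2]
H [1,4,2]
F [5,4,2]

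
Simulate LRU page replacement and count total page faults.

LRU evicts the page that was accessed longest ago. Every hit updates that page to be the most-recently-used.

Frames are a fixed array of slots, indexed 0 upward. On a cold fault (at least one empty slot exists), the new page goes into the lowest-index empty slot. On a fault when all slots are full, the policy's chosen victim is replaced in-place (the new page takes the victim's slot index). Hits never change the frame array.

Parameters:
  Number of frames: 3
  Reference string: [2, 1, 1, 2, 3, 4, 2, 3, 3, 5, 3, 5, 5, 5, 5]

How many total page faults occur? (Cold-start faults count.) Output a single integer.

Step 0: ref 2 → FAULT, frames=[2,-,-]
Step 1: ref 1 → FAULT, frames=[2,1,-]
Step 2: ref 1 → HIT, frames=[2,1,-]
Step 3: ref 2 → HIT, frames=[2,1,-]
Step 4: ref 3 → FAULT, frames=[2,1,3]
Step 5: ref 4 → FAULT (evict 1), frames=[2,4,3]
Step 6: ref 2 → HIT, frames=[2,4,3]
Step 7: ref 3 → HIT, frames=[2,4,3]
Step 8: ref 3 → HIT, frames=[2,4,3]
Step 9: ref 5 → FAULT (evict 4), frames=[2,5,3]
Step 10: ref 3 → HIT, frames=[2,5,3]
Step 11: ref 5 → HIT, frames=[2,5,3]
Step 12: ref 5 → HIT, frames=[2,5,3]
Step 13: ref 5 → HIT, frames=[2,5,3]
Step 14: ref 5 → HIT, frames=[2,5,3]
Total faults: 5

Answer: 5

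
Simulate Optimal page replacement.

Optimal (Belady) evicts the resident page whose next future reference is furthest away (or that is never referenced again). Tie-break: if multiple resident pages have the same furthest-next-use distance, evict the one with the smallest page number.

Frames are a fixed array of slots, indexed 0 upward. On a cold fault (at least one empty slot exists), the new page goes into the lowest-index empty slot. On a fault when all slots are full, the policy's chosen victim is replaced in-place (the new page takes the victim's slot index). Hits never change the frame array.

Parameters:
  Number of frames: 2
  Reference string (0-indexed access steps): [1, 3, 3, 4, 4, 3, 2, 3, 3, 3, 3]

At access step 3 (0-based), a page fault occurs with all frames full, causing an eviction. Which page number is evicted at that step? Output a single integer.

Step 0: ref 1 -> FAULT, frames=[1,-]
Step 1: ref 3 -> FAULT, frames=[1,3]
Step 2: ref 3 -> HIT, frames=[1,3]
Step 3: ref 4 -> FAULT, evict 1, frames=[4,3]
At step 3: evicted page 1

Answer: 1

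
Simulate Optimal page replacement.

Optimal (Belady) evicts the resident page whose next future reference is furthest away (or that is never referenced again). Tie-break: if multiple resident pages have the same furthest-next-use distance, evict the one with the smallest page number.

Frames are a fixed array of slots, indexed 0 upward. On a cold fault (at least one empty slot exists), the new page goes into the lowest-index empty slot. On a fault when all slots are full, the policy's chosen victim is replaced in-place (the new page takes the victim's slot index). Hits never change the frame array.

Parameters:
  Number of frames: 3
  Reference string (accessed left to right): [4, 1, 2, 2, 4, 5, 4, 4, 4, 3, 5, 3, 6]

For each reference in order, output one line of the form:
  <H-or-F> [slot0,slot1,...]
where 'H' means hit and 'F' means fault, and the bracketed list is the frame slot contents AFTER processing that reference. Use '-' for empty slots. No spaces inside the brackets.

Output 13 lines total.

F [4,-,-]
F [4,1,-]
F [4,1,2]
H [4,1,2]
H [4,1,2]
F [4,5,2]
H [4,5,2]
H [4,5,2]
H [4,5,2]
F [4,5,3]
H [4,5,3]
H [4,5,3]
F [4,5,6]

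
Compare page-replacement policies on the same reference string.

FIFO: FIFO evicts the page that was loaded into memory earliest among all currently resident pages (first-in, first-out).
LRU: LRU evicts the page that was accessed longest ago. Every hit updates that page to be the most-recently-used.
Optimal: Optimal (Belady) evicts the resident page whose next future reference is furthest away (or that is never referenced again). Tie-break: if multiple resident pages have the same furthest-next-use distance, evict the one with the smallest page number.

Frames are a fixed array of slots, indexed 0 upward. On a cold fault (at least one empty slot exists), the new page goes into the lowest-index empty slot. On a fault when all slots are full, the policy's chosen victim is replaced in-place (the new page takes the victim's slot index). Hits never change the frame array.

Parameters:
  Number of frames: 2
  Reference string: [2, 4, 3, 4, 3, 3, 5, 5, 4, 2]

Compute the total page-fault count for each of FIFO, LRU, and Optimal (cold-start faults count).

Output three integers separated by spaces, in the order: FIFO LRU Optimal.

--- FIFO ---
  step 0: ref 2 -> FAULT, frames=[2,-] (faults so far: 1)
  step 1: ref 4 -> FAULT, frames=[2,4] (faults so far: 2)
  step 2: ref 3 -> FAULT, evict 2, frames=[3,4] (faults so far: 3)
  step 3: ref 4 -> HIT, frames=[3,4] (faults so far: 3)
  step 4: ref 3 -> HIT, frames=[3,4] (faults so far: 3)
  step 5: ref 3 -> HIT, frames=[3,4] (faults so far: 3)
  step 6: ref 5 -> FAULT, evict 4, frames=[3,5] (faults so far: 4)
  step 7: ref 5 -> HIT, frames=[3,5] (faults so far: 4)
  step 8: ref 4 -> FAULT, evict 3, frames=[4,5] (faults so far: 5)
  step 9: ref 2 -> FAULT, evict 5, frames=[4,2] (faults so far: 6)
  FIFO total faults: 6
--- LRU ---
  step 0: ref 2 -> FAULT, frames=[2,-] (faults so far: 1)
  step 1: ref 4 -> FAULT, frames=[2,4] (faults so far: 2)
  step 2: ref 3 -> FAULT, evict 2, frames=[3,4] (faults so far: 3)
  step 3: ref 4 -> HIT, frames=[3,4] (faults so far: 3)
  step 4: ref 3 -> HIT, frames=[3,4] (faults so far: 3)
  step 5: ref 3 -> HIT, frames=[3,4] (faults so far: 3)
  step 6: ref 5 -> FAULT, evict 4, frames=[3,5] (faults so far: 4)
  step 7: ref 5 -> HIT, frames=[3,5] (faults so far: 4)
  step 8: ref 4 -> FAULT, evict 3, frames=[4,5] (faults so far: 5)
  step 9: ref 2 -> FAULT, evict 5, frames=[4,2] (faults so far: 6)
  LRU total faults: 6
--- Optimal ---
  step 0: ref 2 -> FAULT, frames=[2,-] (faults so far: 1)
  step 1: ref 4 -> FAULT, frames=[2,4] (faults so far: 2)
  step 2: ref 3 -> FAULT, evict 2, frames=[3,4] (faults so far: 3)
  step 3: ref 4 -> HIT, frames=[3,4] (faults so far: 3)
  step 4: ref 3 -> HIT, frames=[3,4] (faults so far: 3)
  step 5: ref 3 -> HIT, frames=[3,4] (faults so far: 3)
  step 6: ref 5 -> FAULT, evict 3, frames=[5,4] (faults so far: 4)
  step 7: ref 5 -> HIT, frames=[5,4] (faults so far: 4)
  step 8: ref 4 -> HIT, frames=[5,4] (faults so far: 4)
  step 9: ref 2 -> FAULT, evict 4, frames=[5,2] (faults so far: 5)
  Optimal total faults: 5

Answer: 6 6 5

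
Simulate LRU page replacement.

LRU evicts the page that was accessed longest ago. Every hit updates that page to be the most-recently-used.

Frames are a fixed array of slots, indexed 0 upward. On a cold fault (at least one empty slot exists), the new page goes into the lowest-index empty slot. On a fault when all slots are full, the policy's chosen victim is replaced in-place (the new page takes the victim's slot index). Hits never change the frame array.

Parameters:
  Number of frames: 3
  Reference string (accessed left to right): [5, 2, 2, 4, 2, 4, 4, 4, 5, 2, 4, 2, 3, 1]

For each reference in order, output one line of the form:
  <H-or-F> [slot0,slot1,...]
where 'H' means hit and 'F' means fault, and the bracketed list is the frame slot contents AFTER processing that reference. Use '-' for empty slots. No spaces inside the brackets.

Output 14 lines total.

F [5,-,-]
F [5,2,-]
H [5,2,-]
F [5,2,4]
H [5,2,4]
H [5,2,4]
H [5,2,4]
H [5,2,4]
H [5,2,4]
H [5,2,4]
H [5,2,4]
H [5,2,4]
F [3,2,4]
F [3,2,1]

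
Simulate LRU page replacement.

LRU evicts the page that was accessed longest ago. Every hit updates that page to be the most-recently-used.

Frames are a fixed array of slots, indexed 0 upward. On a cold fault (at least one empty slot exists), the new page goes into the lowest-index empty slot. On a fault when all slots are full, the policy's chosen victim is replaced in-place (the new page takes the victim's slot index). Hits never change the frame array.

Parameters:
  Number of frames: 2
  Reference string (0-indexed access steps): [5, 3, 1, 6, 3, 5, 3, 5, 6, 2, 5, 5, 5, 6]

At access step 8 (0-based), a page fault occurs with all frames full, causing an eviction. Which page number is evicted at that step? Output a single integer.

Answer: 3

Derivation:
Step 0: ref 5 -> FAULT, frames=[5,-]
Step 1: ref 3 -> FAULT, frames=[5,3]
Step 2: ref 1 -> FAULT, evict 5, frames=[1,3]
Step 3: ref 6 -> FAULT, evict 3, frames=[1,6]
Step 4: ref 3 -> FAULT, evict 1, frames=[3,6]
Step 5: ref 5 -> FAULT, evict 6, frames=[3,5]
Step 6: ref 3 -> HIT, frames=[3,5]
Step 7: ref 5 -> HIT, frames=[3,5]
Step 8: ref 6 -> FAULT, evict 3, frames=[6,5]
At step 8: evicted page 3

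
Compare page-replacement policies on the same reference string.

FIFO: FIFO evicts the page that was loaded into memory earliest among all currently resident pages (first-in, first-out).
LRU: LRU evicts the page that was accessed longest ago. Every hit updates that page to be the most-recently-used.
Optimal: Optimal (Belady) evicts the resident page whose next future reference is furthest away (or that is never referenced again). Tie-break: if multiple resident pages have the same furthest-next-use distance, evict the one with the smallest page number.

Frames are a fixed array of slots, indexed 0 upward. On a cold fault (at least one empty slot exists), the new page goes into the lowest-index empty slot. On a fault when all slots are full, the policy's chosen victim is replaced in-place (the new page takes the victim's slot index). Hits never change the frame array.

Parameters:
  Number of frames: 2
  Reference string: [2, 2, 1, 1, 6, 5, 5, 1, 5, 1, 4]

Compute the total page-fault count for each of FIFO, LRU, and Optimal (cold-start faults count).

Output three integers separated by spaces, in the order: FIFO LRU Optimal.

--- FIFO ---
  step 0: ref 2 -> FAULT, frames=[2,-] (faults so far: 1)
  step 1: ref 2 -> HIT, frames=[2,-] (faults so far: 1)
  step 2: ref 1 -> FAULT, frames=[2,1] (faults so far: 2)
  step 3: ref 1 -> HIT, frames=[2,1] (faults so far: 2)
  step 4: ref 6 -> FAULT, evict 2, frames=[6,1] (faults so far: 3)
  step 5: ref 5 -> FAULT, evict 1, frames=[6,5] (faults so far: 4)
  step 6: ref 5 -> HIT, frames=[6,5] (faults so far: 4)
  step 7: ref 1 -> FAULT, evict 6, frames=[1,5] (faults so far: 5)
  step 8: ref 5 -> HIT, frames=[1,5] (faults so far: 5)
  step 9: ref 1 -> HIT, frames=[1,5] (faults so far: 5)
  step 10: ref 4 -> FAULT, evict 5, frames=[1,4] (faults so far: 6)
  FIFO total faults: 6
--- LRU ---
  step 0: ref 2 -> FAULT, frames=[2,-] (faults so far: 1)
  step 1: ref 2 -> HIT, frames=[2,-] (faults so far: 1)
  step 2: ref 1 -> FAULT, frames=[2,1] (faults so far: 2)
  step 3: ref 1 -> HIT, frames=[2,1] (faults so far: 2)
  step 4: ref 6 -> FAULT, evict 2, frames=[6,1] (faults so far: 3)
  step 5: ref 5 -> FAULT, evict 1, frames=[6,5] (faults so far: 4)
  step 6: ref 5 -> HIT, frames=[6,5] (faults so far: 4)
  step 7: ref 1 -> FAULT, evict 6, frames=[1,5] (faults so far: 5)
  step 8: ref 5 -> HIT, frames=[1,5] (faults so far: 5)
  step 9: ref 1 -> HIT, frames=[1,5] (faults so far: 5)
  step 10: ref 4 -> FAULT, evict 5, frames=[1,4] (faults so far: 6)
  LRU total faults: 6
--- Optimal ---
  step 0: ref 2 -> FAULT, frames=[2,-] (faults so far: 1)
  step 1: ref 2 -> HIT, frames=[2,-] (faults so far: 1)
  step 2: ref 1 -> FAULT, frames=[2,1] (faults so far: 2)
  step 3: ref 1 -> HIT, frames=[2,1] (faults so far: 2)
  step 4: ref 6 -> FAULT, evict 2, frames=[6,1] (faults so far: 3)
  step 5: ref 5 -> FAULT, evict 6, frames=[5,1] (faults so far: 4)
  step 6: ref 5 -> HIT, frames=[5,1] (faults so far: 4)
  step 7: ref 1 -> HIT, frames=[5,1] (faults so far: 4)
  step 8: ref 5 -> HIT, frames=[5,1] (faults so far: 4)
  step 9: ref 1 -> HIT, frames=[5,1] (faults so far: 4)
  step 10: ref 4 -> FAULT, evict 1, frames=[5,4] (faults so far: 5)
  Optimal total faults: 5

Answer: 6 6 5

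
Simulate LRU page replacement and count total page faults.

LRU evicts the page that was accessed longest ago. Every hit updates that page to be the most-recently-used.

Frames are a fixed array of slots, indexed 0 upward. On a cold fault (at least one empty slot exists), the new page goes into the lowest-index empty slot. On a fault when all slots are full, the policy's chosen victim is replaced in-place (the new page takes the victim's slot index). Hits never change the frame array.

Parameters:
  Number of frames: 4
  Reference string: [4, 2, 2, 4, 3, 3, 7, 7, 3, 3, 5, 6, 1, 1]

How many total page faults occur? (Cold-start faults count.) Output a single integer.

Step 0: ref 4 → FAULT, frames=[4,-,-,-]
Step 1: ref 2 → FAULT, frames=[4,2,-,-]
Step 2: ref 2 → HIT, frames=[4,2,-,-]
Step 3: ref 4 → HIT, frames=[4,2,-,-]
Step 4: ref 3 → FAULT, frames=[4,2,3,-]
Step 5: ref 3 → HIT, frames=[4,2,3,-]
Step 6: ref 7 → FAULT, frames=[4,2,3,7]
Step 7: ref 7 → HIT, frames=[4,2,3,7]
Step 8: ref 3 → HIT, frames=[4,2,3,7]
Step 9: ref 3 → HIT, frames=[4,2,3,7]
Step 10: ref 5 → FAULT (evict 2), frames=[4,5,3,7]
Step 11: ref 6 → FAULT (evict 4), frames=[6,5,3,7]
Step 12: ref 1 → FAULT (evict 7), frames=[6,5,3,1]
Step 13: ref 1 → HIT, frames=[6,5,3,1]
Total faults: 7

Answer: 7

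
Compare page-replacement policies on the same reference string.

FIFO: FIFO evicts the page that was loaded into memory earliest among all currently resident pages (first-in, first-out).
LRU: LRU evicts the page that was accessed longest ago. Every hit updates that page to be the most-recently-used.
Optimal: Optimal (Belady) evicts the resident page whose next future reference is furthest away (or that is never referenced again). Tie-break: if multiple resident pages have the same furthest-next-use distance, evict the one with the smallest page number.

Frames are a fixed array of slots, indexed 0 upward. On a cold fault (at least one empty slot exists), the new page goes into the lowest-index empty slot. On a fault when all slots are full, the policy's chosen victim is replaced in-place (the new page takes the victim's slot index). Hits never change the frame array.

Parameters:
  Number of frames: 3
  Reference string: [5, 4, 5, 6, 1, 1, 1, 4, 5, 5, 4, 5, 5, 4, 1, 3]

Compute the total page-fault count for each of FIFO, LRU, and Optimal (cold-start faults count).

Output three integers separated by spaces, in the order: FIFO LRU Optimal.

Answer: 7 7 5

Derivation:
--- FIFO ---
  step 0: ref 5 -> FAULT, frames=[5,-,-] (faults so far: 1)
  step 1: ref 4 -> FAULT, frames=[5,4,-] (faults so far: 2)
  step 2: ref 5 -> HIT, frames=[5,4,-] (faults so far: 2)
  step 3: ref 6 -> FAULT, frames=[5,4,6] (faults so far: 3)
  step 4: ref 1 -> FAULT, evict 5, frames=[1,4,6] (faults so far: 4)
  step 5: ref 1 -> HIT, frames=[1,4,6] (faults so far: 4)
  step 6: ref 1 -> HIT, frames=[1,4,6] (faults so far: 4)
  step 7: ref 4 -> HIT, frames=[1,4,6] (faults so far: 4)
  step 8: ref 5 -> FAULT, evict 4, frames=[1,5,6] (faults so far: 5)
  step 9: ref 5 -> HIT, frames=[1,5,6] (faults so far: 5)
  step 10: ref 4 -> FAULT, evict 6, frames=[1,5,4] (faults so far: 6)
  step 11: ref 5 -> HIT, frames=[1,5,4] (faults so far: 6)
  step 12: ref 5 -> HIT, frames=[1,5,4] (faults so far: 6)
  step 13: ref 4 -> HIT, frames=[1,5,4] (faults so far: 6)
  step 14: ref 1 -> HIT, frames=[1,5,4] (faults so far: 6)
  step 15: ref 3 -> FAULT, evict 1, frames=[3,5,4] (faults so far: 7)
  FIFO total faults: 7
--- LRU ---
  step 0: ref 5 -> FAULT, frames=[5,-,-] (faults so far: 1)
  step 1: ref 4 -> FAULT, frames=[5,4,-] (faults so far: 2)
  step 2: ref 5 -> HIT, frames=[5,4,-] (faults so far: 2)
  step 3: ref 6 -> FAULT, frames=[5,4,6] (faults so far: 3)
  step 4: ref 1 -> FAULT, evict 4, frames=[5,1,6] (faults so far: 4)
  step 5: ref 1 -> HIT, frames=[5,1,6] (faults so far: 4)
  step 6: ref 1 -> HIT, frames=[5,1,6] (faults so far: 4)
  step 7: ref 4 -> FAULT, evict 5, frames=[4,1,6] (faults so far: 5)
  step 8: ref 5 -> FAULT, evict 6, frames=[4,1,5] (faults so far: 6)
  step 9: ref 5 -> HIT, frames=[4,1,5] (faults so far: 6)
  step 10: ref 4 -> HIT, frames=[4,1,5] (faults so far: 6)
  step 11: ref 5 -> HIT, frames=[4,1,5] (faults so far: 6)
  step 12: ref 5 -> HIT, frames=[4,1,5] (faults so far: 6)
  step 13: ref 4 -> HIT, frames=[4,1,5] (faults so far: 6)
  step 14: ref 1 -> HIT, frames=[4,1,5] (faults so far: 6)
  step 15: ref 3 -> FAULT, evict 5, frames=[4,1,3] (faults so far: 7)
  LRU total faults: 7
--- Optimal ---
  step 0: ref 5 -> FAULT, frames=[5,-,-] (faults so far: 1)
  step 1: ref 4 -> FAULT, frames=[5,4,-] (faults so far: 2)
  step 2: ref 5 -> HIT, frames=[5,4,-] (faults so far: 2)
  step 3: ref 6 -> FAULT, frames=[5,4,6] (faults so far: 3)
  step 4: ref 1 -> FAULT, evict 6, frames=[5,4,1] (faults so far: 4)
  step 5: ref 1 -> HIT, frames=[5,4,1] (faults so far: 4)
  step 6: ref 1 -> HIT, frames=[5,4,1] (faults so far: 4)
  step 7: ref 4 -> HIT, frames=[5,4,1] (faults so far: 4)
  step 8: ref 5 -> HIT, frames=[5,4,1] (faults so far: 4)
  step 9: ref 5 -> HIT, frames=[5,4,1] (faults so far: 4)
  step 10: ref 4 -> HIT, frames=[5,4,1] (faults so far: 4)
  step 11: ref 5 -> HIT, frames=[5,4,1] (faults so far: 4)
  step 12: ref 5 -> HIT, frames=[5,4,1] (faults so far: 4)
  step 13: ref 4 -> HIT, frames=[5,4,1] (faults so far: 4)
  step 14: ref 1 -> HIT, frames=[5,4,1] (faults so far: 4)
  step 15: ref 3 -> FAULT, evict 1, frames=[5,4,3] (faults so far: 5)
  Optimal total faults: 5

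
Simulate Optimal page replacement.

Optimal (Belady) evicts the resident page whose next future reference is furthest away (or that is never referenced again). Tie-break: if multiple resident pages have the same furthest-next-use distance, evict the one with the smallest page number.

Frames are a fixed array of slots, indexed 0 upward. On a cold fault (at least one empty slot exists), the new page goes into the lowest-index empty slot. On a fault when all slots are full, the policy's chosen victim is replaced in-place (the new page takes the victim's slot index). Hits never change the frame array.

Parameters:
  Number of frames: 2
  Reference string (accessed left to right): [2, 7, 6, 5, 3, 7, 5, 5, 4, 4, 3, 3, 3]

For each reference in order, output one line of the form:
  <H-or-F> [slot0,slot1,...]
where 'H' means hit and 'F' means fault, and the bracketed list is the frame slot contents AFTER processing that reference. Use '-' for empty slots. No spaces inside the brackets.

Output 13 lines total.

F [2,-]
F [2,7]
F [6,7]
F [5,7]
F [3,7]
H [3,7]
F [3,5]
H [3,5]
F [3,4]
H [3,4]
H [3,4]
H [3,4]
H [3,4]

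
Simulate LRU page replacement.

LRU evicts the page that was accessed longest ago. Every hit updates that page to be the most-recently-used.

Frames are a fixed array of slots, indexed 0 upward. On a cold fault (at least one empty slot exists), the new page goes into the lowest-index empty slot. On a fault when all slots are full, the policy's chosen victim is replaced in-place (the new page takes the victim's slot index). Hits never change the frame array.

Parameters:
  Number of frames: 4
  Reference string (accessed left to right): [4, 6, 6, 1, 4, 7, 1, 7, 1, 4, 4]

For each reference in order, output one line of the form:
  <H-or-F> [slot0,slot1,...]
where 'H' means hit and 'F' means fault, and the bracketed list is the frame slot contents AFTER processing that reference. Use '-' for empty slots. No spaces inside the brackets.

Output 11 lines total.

F [4,-,-,-]
F [4,6,-,-]
H [4,6,-,-]
F [4,6,1,-]
H [4,6,1,-]
F [4,6,1,7]
H [4,6,1,7]
H [4,6,1,7]
H [4,6,1,7]
H [4,6,1,7]
H [4,6,1,7]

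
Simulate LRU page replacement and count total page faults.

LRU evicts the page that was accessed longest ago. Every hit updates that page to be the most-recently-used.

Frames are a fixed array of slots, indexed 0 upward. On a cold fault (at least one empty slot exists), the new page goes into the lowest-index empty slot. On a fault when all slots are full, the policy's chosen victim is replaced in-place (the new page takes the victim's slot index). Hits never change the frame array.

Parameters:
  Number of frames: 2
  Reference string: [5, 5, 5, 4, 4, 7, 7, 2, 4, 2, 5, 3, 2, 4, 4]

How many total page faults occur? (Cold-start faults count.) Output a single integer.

Answer: 9

Derivation:
Step 0: ref 5 → FAULT, frames=[5,-]
Step 1: ref 5 → HIT, frames=[5,-]
Step 2: ref 5 → HIT, frames=[5,-]
Step 3: ref 4 → FAULT, frames=[5,4]
Step 4: ref 4 → HIT, frames=[5,4]
Step 5: ref 7 → FAULT (evict 5), frames=[7,4]
Step 6: ref 7 → HIT, frames=[7,4]
Step 7: ref 2 → FAULT (evict 4), frames=[7,2]
Step 8: ref 4 → FAULT (evict 7), frames=[4,2]
Step 9: ref 2 → HIT, frames=[4,2]
Step 10: ref 5 → FAULT (evict 4), frames=[5,2]
Step 11: ref 3 → FAULT (evict 2), frames=[5,3]
Step 12: ref 2 → FAULT (evict 5), frames=[2,3]
Step 13: ref 4 → FAULT (evict 3), frames=[2,4]
Step 14: ref 4 → HIT, frames=[2,4]
Total faults: 9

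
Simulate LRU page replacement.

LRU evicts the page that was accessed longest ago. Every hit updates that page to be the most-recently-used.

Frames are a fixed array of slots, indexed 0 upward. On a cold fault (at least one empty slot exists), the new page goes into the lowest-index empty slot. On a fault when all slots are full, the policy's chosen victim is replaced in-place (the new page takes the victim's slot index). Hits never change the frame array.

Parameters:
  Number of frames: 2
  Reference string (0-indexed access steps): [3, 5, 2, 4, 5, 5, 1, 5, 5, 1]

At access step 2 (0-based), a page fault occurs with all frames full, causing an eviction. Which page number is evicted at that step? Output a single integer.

Step 0: ref 3 -> FAULT, frames=[3,-]
Step 1: ref 5 -> FAULT, frames=[3,5]
Step 2: ref 2 -> FAULT, evict 3, frames=[2,5]
At step 2: evicted page 3

Answer: 3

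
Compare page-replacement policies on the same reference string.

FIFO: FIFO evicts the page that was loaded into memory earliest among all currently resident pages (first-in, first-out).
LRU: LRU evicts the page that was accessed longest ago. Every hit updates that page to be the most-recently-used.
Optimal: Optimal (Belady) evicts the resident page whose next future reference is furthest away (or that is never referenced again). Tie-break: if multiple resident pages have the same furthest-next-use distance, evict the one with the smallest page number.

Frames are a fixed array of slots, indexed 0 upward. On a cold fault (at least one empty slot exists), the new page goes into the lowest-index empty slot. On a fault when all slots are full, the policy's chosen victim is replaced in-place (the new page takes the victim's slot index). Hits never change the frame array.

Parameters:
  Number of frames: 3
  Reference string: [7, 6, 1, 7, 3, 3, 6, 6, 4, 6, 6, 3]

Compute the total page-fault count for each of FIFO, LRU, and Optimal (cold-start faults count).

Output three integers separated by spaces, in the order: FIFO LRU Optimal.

--- FIFO ---
  step 0: ref 7 -> FAULT, frames=[7,-,-] (faults so far: 1)
  step 1: ref 6 -> FAULT, frames=[7,6,-] (faults so far: 2)
  step 2: ref 1 -> FAULT, frames=[7,6,1] (faults so far: 3)
  step 3: ref 7 -> HIT, frames=[7,6,1] (faults so far: 3)
  step 4: ref 3 -> FAULT, evict 7, frames=[3,6,1] (faults so far: 4)
  step 5: ref 3 -> HIT, frames=[3,6,1] (faults so far: 4)
  step 6: ref 6 -> HIT, frames=[3,6,1] (faults so far: 4)
  step 7: ref 6 -> HIT, frames=[3,6,1] (faults so far: 4)
  step 8: ref 4 -> FAULT, evict 6, frames=[3,4,1] (faults so far: 5)
  step 9: ref 6 -> FAULT, evict 1, frames=[3,4,6] (faults so far: 6)
  step 10: ref 6 -> HIT, frames=[3,4,6] (faults so far: 6)
  step 11: ref 3 -> HIT, frames=[3,4,6] (faults so far: 6)
  FIFO total faults: 6
--- LRU ---
  step 0: ref 7 -> FAULT, frames=[7,-,-] (faults so far: 1)
  step 1: ref 6 -> FAULT, frames=[7,6,-] (faults so far: 2)
  step 2: ref 1 -> FAULT, frames=[7,6,1] (faults so far: 3)
  step 3: ref 7 -> HIT, frames=[7,6,1] (faults so far: 3)
  step 4: ref 3 -> FAULT, evict 6, frames=[7,3,1] (faults so far: 4)
  step 5: ref 3 -> HIT, frames=[7,3,1] (faults so far: 4)
  step 6: ref 6 -> FAULT, evict 1, frames=[7,3,6] (faults so far: 5)
  step 7: ref 6 -> HIT, frames=[7,3,6] (faults so far: 5)
  step 8: ref 4 -> FAULT, evict 7, frames=[4,3,6] (faults so far: 6)
  step 9: ref 6 -> HIT, frames=[4,3,6] (faults so far: 6)
  step 10: ref 6 -> HIT, frames=[4,3,6] (faults so far: 6)
  step 11: ref 3 -> HIT, frames=[4,3,6] (faults so far: 6)
  LRU total faults: 6
--- Optimal ---
  step 0: ref 7 -> FAULT, frames=[7,-,-] (faults so far: 1)
  step 1: ref 6 -> FAULT, frames=[7,6,-] (faults so far: 2)
  step 2: ref 1 -> FAULT, frames=[7,6,1] (faults so far: 3)
  step 3: ref 7 -> HIT, frames=[7,6,1] (faults so far: 3)
  step 4: ref 3 -> FAULT, evict 1, frames=[7,6,3] (faults so far: 4)
  step 5: ref 3 -> HIT, frames=[7,6,3] (faults so far: 4)
  step 6: ref 6 -> HIT, frames=[7,6,3] (faults so far: 4)
  step 7: ref 6 -> HIT, frames=[7,6,3] (faults so far: 4)
  step 8: ref 4 -> FAULT, evict 7, frames=[4,6,3] (faults so far: 5)
  step 9: ref 6 -> HIT, frames=[4,6,3] (faults so far: 5)
  step 10: ref 6 -> HIT, frames=[4,6,3] (faults so far: 5)
  step 11: ref 3 -> HIT, frames=[4,6,3] (faults so far: 5)
  Optimal total faults: 5

Answer: 6 6 5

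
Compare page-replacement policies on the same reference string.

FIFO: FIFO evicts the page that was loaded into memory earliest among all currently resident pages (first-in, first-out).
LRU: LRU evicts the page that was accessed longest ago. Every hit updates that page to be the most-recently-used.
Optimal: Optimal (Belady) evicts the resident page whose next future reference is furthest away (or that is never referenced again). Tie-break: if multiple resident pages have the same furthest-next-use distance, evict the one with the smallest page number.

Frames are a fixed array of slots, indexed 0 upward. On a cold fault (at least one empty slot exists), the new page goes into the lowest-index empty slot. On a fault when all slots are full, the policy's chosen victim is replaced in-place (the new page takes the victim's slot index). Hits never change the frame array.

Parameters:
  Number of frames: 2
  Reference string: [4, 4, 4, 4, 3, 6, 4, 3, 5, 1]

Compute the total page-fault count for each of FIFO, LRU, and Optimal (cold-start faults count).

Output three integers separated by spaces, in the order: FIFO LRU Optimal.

--- FIFO ---
  step 0: ref 4 -> FAULT, frames=[4,-] (faults so far: 1)
  step 1: ref 4 -> HIT, frames=[4,-] (faults so far: 1)
  step 2: ref 4 -> HIT, frames=[4,-] (faults so far: 1)
  step 3: ref 4 -> HIT, frames=[4,-] (faults so far: 1)
  step 4: ref 3 -> FAULT, frames=[4,3] (faults so far: 2)
  step 5: ref 6 -> FAULT, evict 4, frames=[6,3] (faults so far: 3)
  step 6: ref 4 -> FAULT, evict 3, frames=[6,4] (faults so far: 4)
  step 7: ref 3 -> FAULT, evict 6, frames=[3,4] (faults so far: 5)
  step 8: ref 5 -> FAULT, evict 4, frames=[3,5] (faults so far: 6)
  step 9: ref 1 -> FAULT, evict 3, frames=[1,5] (faults so far: 7)
  FIFO total faults: 7
--- LRU ---
  step 0: ref 4 -> FAULT, frames=[4,-] (faults so far: 1)
  step 1: ref 4 -> HIT, frames=[4,-] (faults so far: 1)
  step 2: ref 4 -> HIT, frames=[4,-] (faults so far: 1)
  step 3: ref 4 -> HIT, frames=[4,-] (faults so far: 1)
  step 4: ref 3 -> FAULT, frames=[4,3] (faults so far: 2)
  step 5: ref 6 -> FAULT, evict 4, frames=[6,3] (faults so far: 3)
  step 6: ref 4 -> FAULT, evict 3, frames=[6,4] (faults so far: 4)
  step 7: ref 3 -> FAULT, evict 6, frames=[3,4] (faults so far: 5)
  step 8: ref 5 -> FAULT, evict 4, frames=[3,5] (faults so far: 6)
  step 9: ref 1 -> FAULT, evict 3, frames=[1,5] (faults so far: 7)
  LRU total faults: 7
--- Optimal ---
  step 0: ref 4 -> FAULT, frames=[4,-] (faults so far: 1)
  step 1: ref 4 -> HIT, frames=[4,-] (faults so far: 1)
  step 2: ref 4 -> HIT, frames=[4,-] (faults so far: 1)
  step 3: ref 4 -> HIT, frames=[4,-] (faults so far: 1)
  step 4: ref 3 -> FAULT, frames=[4,3] (faults so far: 2)
  step 5: ref 6 -> FAULT, evict 3, frames=[4,6] (faults so far: 3)
  step 6: ref 4 -> HIT, frames=[4,6] (faults so far: 3)
  step 7: ref 3 -> FAULT, evict 4, frames=[3,6] (faults so far: 4)
  step 8: ref 5 -> FAULT, evict 3, frames=[5,6] (faults so far: 5)
  step 9: ref 1 -> FAULT, evict 5, frames=[1,6] (faults so far: 6)
  Optimal total faults: 6

Answer: 7 7 6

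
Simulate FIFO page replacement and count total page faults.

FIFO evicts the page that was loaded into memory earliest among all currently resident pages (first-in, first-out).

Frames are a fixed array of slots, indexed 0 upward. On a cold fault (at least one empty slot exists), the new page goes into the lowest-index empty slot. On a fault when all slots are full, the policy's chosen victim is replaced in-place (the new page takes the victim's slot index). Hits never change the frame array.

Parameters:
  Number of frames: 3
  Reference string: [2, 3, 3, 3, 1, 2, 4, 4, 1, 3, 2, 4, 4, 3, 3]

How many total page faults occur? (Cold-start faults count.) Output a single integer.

Answer: 6

Derivation:
Step 0: ref 2 → FAULT, frames=[2,-,-]
Step 1: ref 3 → FAULT, frames=[2,3,-]
Step 2: ref 3 → HIT, frames=[2,3,-]
Step 3: ref 3 → HIT, frames=[2,3,-]
Step 4: ref 1 → FAULT, frames=[2,3,1]
Step 5: ref 2 → HIT, frames=[2,3,1]
Step 6: ref 4 → FAULT (evict 2), frames=[4,3,1]
Step 7: ref 4 → HIT, frames=[4,3,1]
Step 8: ref 1 → HIT, frames=[4,3,1]
Step 9: ref 3 → HIT, frames=[4,3,1]
Step 10: ref 2 → FAULT (evict 3), frames=[4,2,1]
Step 11: ref 4 → HIT, frames=[4,2,1]
Step 12: ref 4 → HIT, frames=[4,2,1]
Step 13: ref 3 → FAULT (evict 1), frames=[4,2,3]
Step 14: ref 3 → HIT, frames=[4,2,3]
Total faults: 6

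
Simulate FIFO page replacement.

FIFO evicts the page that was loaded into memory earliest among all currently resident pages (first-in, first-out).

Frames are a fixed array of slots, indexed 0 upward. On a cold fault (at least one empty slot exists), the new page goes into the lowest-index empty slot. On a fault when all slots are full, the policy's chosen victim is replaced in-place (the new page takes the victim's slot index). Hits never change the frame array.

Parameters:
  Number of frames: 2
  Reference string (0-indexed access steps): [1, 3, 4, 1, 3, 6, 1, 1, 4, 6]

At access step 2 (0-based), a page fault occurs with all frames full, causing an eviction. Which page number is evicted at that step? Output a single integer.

Answer: 1

Derivation:
Step 0: ref 1 -> FAULT, frames=[1,-]
Step 1: ref 3 -> FAULT, frames=[1,3]
Step 2: ref 4 -> FAULT, evict 1, frames=[4,3]
At step 2: evicted page 1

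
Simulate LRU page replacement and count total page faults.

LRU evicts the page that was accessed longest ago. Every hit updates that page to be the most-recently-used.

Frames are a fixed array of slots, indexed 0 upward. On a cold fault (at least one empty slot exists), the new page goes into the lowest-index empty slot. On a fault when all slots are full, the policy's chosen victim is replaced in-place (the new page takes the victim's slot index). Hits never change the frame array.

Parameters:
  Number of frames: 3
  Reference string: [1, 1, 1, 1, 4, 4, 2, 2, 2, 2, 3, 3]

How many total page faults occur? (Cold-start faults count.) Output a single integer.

Answer: 4

Derivation:
Step 0: ref 1 → FAULT, frames=[1,-,-]
Step 1: ref 1 → HIT, frames=[1,-,-]
Step 2: ref 1 → HIT, frames=[1,-,-]
Step 3: ref 1 → HIT, frames=[1,-,-]
Step 4: ref 4 → FAULT, frames=[1,4,-]
Step 5: ref 4 → HIT, frames=[1,4,-]
Step 6: ref 2 → FAULT, frames=[1,4,2]
Step 7: ref 2 → HIT, frames=[1,4,2]
Step 8: ref 2 → HIT, frames=[1,4,2]
Step 9: ref 2 → HIT, frames=[1,4,2]
Step 10: ref 3 → FAULT (evict 1), frames=[3,4,2]
Step 11: ref 3 → HIT, frames=[3,4,2]
Total faults: 4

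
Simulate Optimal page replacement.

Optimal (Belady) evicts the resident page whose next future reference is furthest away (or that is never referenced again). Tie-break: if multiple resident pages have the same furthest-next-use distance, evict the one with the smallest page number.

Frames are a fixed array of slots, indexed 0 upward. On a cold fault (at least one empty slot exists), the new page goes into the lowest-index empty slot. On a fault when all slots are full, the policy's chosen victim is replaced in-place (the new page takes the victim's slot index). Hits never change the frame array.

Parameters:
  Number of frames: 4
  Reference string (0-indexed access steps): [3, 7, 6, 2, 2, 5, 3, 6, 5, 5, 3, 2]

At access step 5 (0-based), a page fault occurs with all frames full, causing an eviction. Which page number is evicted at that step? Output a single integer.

Step 0: ref 3 -> FAULT, frames=[3,-,-,-]
Step 1: ref 7 -> FAULT, frames=[3,7,-,-]
Step 2: ref 6 -> FAULT, frames=[3,7,6,-]
Step 3: ref 2 -> FAULT, frames=[3,7,6,2]
Step 4: ref 2 -> HIT, frames=[3,7,6,2]
Step 5: ref 5 -> FAULT, evict 7, frames=[3,5,6,2]
At step 5: evicted page 7

Answer: 7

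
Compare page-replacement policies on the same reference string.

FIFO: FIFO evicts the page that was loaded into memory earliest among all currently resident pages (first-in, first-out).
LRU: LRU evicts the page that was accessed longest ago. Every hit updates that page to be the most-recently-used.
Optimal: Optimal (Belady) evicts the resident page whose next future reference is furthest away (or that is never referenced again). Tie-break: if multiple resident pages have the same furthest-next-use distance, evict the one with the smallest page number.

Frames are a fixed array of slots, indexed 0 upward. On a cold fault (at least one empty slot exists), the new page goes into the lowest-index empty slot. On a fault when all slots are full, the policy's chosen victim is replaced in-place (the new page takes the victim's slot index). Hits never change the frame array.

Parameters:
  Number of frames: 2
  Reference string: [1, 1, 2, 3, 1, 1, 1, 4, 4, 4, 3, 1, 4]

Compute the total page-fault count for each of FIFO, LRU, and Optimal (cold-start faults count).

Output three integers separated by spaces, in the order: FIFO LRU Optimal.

--- FIFO ---
  step 0: ref 1 -> FAULT, frames=[1,-] (faults so far: 1)
  step 1: ref 1 -> HIT, frames=[1,-] (faults so far: 1)
  step 2: ref 2 -> FAULT, frames=[1,2] (faults so far: 2)
  step 3: ref 3 -> FAULT, evict 1, frames=[3,2] (faults so far: 3)
  step 4: ref 1 -> FAULT, evict 2, frames=[3,1] (faults so far: 4)
  step 5: ref 1 -> HIT, frames=[3,1] (faults so far: 4)
  step 6: ref 1 -> HIT, frames=[3,1] (faults so far: 4)
  step 7: ref 4 -> FAULT, evict 3, frames=[4,1] (faults so far: 5)
  step 8: ref 4 -> HIT, frames=[4,1] (faults so far: 5)
  step 9: ref 4 -> HIT, frames=[4,1] (faults so far: 5)
  step 10: ref 3 -> FAULT, evict 1, frames=[4,3] (faults so far: 6)
  step 11: ref 1 -> FAULT, evict 4, frames=[1,3] (faults so far: 7)
  step 12: ref 4 -> FAULT, evict 3, frames=[1,4] (faults so far: 8)
  FIFO total faults: 8
--- LRU ---
  step 0: ref 1 -> FAULT, frames=[1,-] (faults so far: 1)
  step 1: ref 1 -> HIT, frames=[1,-] (faults so far: 1)
  step 2: ref 2 -> FAULT, frames=[1,2] (faults so far: 2)
  step 3: ref 3 -> FAULT, evict 1, frames=[3,2] (faults so far: 3)
  step 4: ref 1 -> FAULT, evict 2, frames=[3,1] (faults so far: 4)
  step 5: ref 1 -> HIT, frames=[3,1] (faults so far: 4)
  step 6: ref 1 -> HIT, frames=[3,1] (faults so far: 4)
  step 7: ref 4 -> FAULT, evict 3, frames=[4,1] (faults so far: 5)
  step 8: ref 4 -> HIT, frames=[4,1] (faults so far: 5)
  step 9: ref 4 -> HIT, frames=[4,1] (faults so far: 5)
  step 10: ref 3 -> FAULT, evict 1, frames=[4,3] (faults so far: 6)
  step 11: ref 1 -> FAULT, evict 4, frames=[1,3] (faults so far: 7)
  step 12: ref 4 -> FAULT, evict 3, frames=[1,4] (faults so far: 8)
  LRU total faults: 8
--- Optimal ---
  step 0: ref 1 -> FAULT, frames=[1,-] (faults so far: 1)
  step 1: ref 1 -> HIT, frames=[1,-] (faults so far: 1)
  step 2: ref 2 -> FAULT, frames=[1,2] (faults so far: 2)
  step 3: ref 3 -> FAULT, evict 2, frames=[1,3] (faults so far: 3)
  step 4: ref 1 -> HIT, frames=[1,3] (faults so far: 3)
  step 5: ref 1 -> HIT, frames=[1,3] (faults so far: 3)
  step 6: ref 1 -> HIT, frames=[1,3] (faults so far: 3)
  step 7: ref 4 -> FAULT, evict 1, frames=[4,3] (faults so far: 4)
  step 8: ref 4 -> HIT, frames=[4,3] (faults so far: 4)
  step 9: ref 4 -> HIT, frames=[4,3] (faults so far: 4)
  step 10: ref 3 -> HIT, frames=[4,3] (faults so far: 4)
  step 11: ref 1 -> FAULT, evict 3, frames=[4,1] (faults so far: 5)
  step 12: ref 4 -> HIT, frames=[4,1] (faults so far: 5)
  Optimal total faults: 5

Answer: 8 8 5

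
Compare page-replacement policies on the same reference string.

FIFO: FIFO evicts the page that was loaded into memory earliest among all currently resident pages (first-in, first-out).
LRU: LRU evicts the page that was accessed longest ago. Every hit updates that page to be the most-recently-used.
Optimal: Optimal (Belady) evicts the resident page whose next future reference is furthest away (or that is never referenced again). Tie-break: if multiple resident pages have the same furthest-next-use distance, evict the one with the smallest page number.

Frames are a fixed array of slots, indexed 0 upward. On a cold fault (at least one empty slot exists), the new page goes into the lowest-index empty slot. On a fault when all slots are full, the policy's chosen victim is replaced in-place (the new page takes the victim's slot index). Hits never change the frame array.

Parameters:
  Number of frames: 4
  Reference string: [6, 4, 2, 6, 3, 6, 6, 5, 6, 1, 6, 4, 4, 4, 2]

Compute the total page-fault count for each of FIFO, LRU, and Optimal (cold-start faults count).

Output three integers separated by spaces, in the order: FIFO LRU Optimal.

Answer: 9 8 6

Derivation:
--- FIFO ---
  step 0: ref 6 -> FAULT, frames=[6,-,-,-] (faults so far: 1)
  step 1: ref 4 -> FAULT, frames=[6,4,-,-] (faults so far: 2)
  step 2: ref 2 -> FAULT, frames=[6,4,2,-] (faults so far: 3)
  step 3: ref 6 -> HIT, frames=[6,4,2,-] (faults so far: 3)
  step 4: ref 3 -> FAULT, frames=[6,4,2,3] (faults so far: 4)
  step 5: ref 6 -> HIT, frames=[6,4,2,3] (faults so far: 4)
  step 6: ref 6 -> HIT, frames=[6,4,2,3] (faults so far: 4)
  step 7: ref 5 -> FAULT, evict 6, frames=[5,4,2,3] (faults so far: 5)
  step 8: ref 6 -> FAULT, evict 4, frames=[5,6,2,3] (faults so far: 6)
  step 9: ref 1 -> FAULT, evict 2, frames=[5,6,1,3] (faults so far: 7)
  step 10: ref 6 -> HIT, frames=[5,6,1,3] (faults so far: 7)
  step 11: ref 4 -> FAULT, evict 3, frames=[5,6,1,4] (faults so far: 8)
  step 12: ref 4 -> HIT, frames=[5,6,1,4] (faults so far: 8)
  step 13: ref 4 -> HIT, frames=[5,6,1,4] (faults so far: 8)
  step 14: ref 2 -> FAULT, evict 5, frames=[2,6,1,4] (faults so far: 9)
  FIFO total faults: 9
--- LRU ---
  step 0: ref 6 -> FAULT, frames=[6,-,-,-] (faults so far: 1)
  step 1: ref 4 -> FAULT, frames=[6,4,-,-] (faults so far: 2)
  step 2: ref 2 -> FAULT, frames=[6,4,2,-] (faults so far: 3)
  step 3: ref 6 -> HIT, frames=[6,4,2,-] (faults so far: 3)
  step 4: ref 3 -> FAULT, frames=[6,4,2,3] (faults so far: 4)
  step 5: ref 6 -> HIT, frames=[6,4,2,3] (faults so far: 4)
  step 6: ref 6 -> HIT, frames=[6,4,2,3] (faults so far: 4)
  step 7: ref 5 -> FAULT, evict 4, frames=[6,5,2,3] (faults so far: 5)
  step 8: ref 6 -> HIT, frames=[6,5,2,3] (faults so far: 5)
  step 9: ref 1 -> FAULT, evict 2, frames=[6,5,1,3] (faults so far: 6)
  step 10: ref 6 -> HIT, frames=[6,5,1,3] (faults so far: 6)
  step 11: ref 4 -> FAULT, evict 3, frames=[6,5,1,4] (faults so far: 7)
  step 12: ref 4 -> HIT, frames=[6,5,1,4] (faults so far: 7)
  step 13: ref 4 -> HIT, frames=[6,5,1,4] (faults so far: 7)
  step 14: ref 2 -> FAULT, evict 5, frames=[6,2,1,4] (faults so far: 8)
  LRU total faults: 8
--- Optimal ---
  step 0: ref 6 -> FAULT, frames=[6,-,-,-] (faults so far: 1)
  step 1: ref 4 -> FAULT, frames=[6,4,-,-] (faults so far: 2)
  step 2: ref 2 -> FAULT, frames=[6,4,2,-] (faults so far: 3)
  step 3: ref 6 -> HIT, frames=[6,4,2,-] (faults so far: 3)
  step 4: ref 3 -> FAULT, frames=[6,4,2,3] (faults so far: 4)
  step 5: ref 6 -> HIT, frames=[6,4,2,3] (faults so far: 4)
  step 6: ref 6 -> HIT, frames=[6,4,2,3] (faults so far: 4)
  step 7: ref 5 -> FAULT, evict 3, frames=[6,4,2,5] (faults so far: 5)
  step 8: ref 6 -> HIT, frames=[6,4,2,5] (faults so far: 5)
  step 9: ref 1 -> FAULT, evict 5, frames=[6,4,2,1] (faults so far: 6)
  step 10: ref 6 -> HIT, frames=[6,4,2,1] (faults so far: 6)
  step 11: ref 4 -> HIT, frames=[6,4,2,1] (faults so far: 6)
  step 12: ref 4 -> HIT, frames=[6,4,2,1] (faults so far: 6)
  step 13: ref 4 -> HIT, frames=[6,4,2,1] (faults so far: 6)
  step 14: ref 2 -> HIT, frames=[6,4,2,1] (faults so far: 6)
  Optimal total faults: 6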